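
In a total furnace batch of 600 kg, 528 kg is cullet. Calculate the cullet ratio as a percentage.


Cullet ratio = (cullet mass / total batch mass) * 100
  Ratio = 528 / 600 * 100 = 88.0%

88.0%


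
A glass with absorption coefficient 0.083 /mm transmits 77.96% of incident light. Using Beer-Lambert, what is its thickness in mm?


Rearrange T = exp(-alpha * thickness):
  thickness = -ln(T) / alpha
  T = 77.96/100 = 0.7796
  ln(T) = -0.24897
  -ln(T) = 0.24897
  thickness = 0.24897 / 0.083 = 3.0 mm

3.0 mm


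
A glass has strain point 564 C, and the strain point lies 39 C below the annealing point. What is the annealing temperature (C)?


T_anneal = T_strain + gap:
  T_anneal = 564 + 39 = 603 C

603 C


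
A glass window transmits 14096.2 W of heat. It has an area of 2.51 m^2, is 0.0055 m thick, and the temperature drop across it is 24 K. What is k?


Fourier's law rearranged: k = Q * t / (A * dT)
  Numerator = 14096.2 * 0.0055 = 77.5291
  Denominator = 2.51 * 24 = 60.24
  k = 77.5291 / 60.24 = 1.287 W/mK

1.287 W/mK


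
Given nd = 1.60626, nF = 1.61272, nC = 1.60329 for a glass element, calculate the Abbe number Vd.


Abbe number formula: Vd = (nd - 1) / (nF - nC)
  nd - 1 = 1.60626 - 1 = 0.60626
  nF - nC = 1.61272 - 1.60329 = 0.00943
  Vd = 0.60626 / 0.00943 = 64.29

64.29


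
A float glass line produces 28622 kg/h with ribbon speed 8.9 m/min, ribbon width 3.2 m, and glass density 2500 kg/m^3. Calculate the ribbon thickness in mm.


Ribbon cross-section from mass balance:
  Volume rate = throughput / density = 28622 / 2500 = 11.4488 m^3/h
  thickness = volume rate / (speed * 60 * width), i.e.
  thickness = throughput / (60 * speed * width * density) * 1000
  thickness = 28622 / (60 * 8.9 * 3.2 * 2500) * 1000 = 6.7 mm

6.7 mm


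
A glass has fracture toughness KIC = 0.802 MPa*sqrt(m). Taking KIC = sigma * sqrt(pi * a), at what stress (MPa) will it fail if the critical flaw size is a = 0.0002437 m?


Rearrange KIC = sigma * sqrt(pi * a):
  sigma = KIC / sqrt(pi * a)
  sqrt(pi * 0.0002437) = 0.02767
  sigma = 0.802 / 0.02767 = 28.98 MPa

28.98 MPa


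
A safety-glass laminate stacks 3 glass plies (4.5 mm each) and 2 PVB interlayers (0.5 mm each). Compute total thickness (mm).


Total thickness = glass contribution + PVB contribution
  Glass: 3 * 4.5 = 13.5 mm
  PVB: 2 * 0.5 = 1.0 mm
  Total = 13.5 + 1.0 = 14.5 mm

14.5 mm


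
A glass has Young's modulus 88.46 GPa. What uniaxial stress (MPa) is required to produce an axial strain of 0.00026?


Rearrange E = sigma / epsilon:
  sigma = E * epsilon
  E (MPa) = 88.46 * 1000 = 88460
  sigma = 88460 * 0.00026 = 23.0 MPa

23.0 MPa


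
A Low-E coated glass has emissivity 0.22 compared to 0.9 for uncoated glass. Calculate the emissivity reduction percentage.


Percentage reduction = (1 - coated/uncoated) * 100
  Ratio = 0.22 / 0.9 = 0.2444
  Reduction = (1 - 0.2444) * 100 = 75.6%

75.6%


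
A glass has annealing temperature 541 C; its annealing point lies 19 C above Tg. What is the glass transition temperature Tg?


Rearrange T_anneal = Tg + offset for Tg:
  Tg = T_anneal - offset = 541 - 19 = 522 C

522 C


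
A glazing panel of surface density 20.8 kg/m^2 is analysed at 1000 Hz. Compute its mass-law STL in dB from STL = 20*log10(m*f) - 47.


Mass law: STL = 20 * log10(m * f) - 47
  m * f = 20.8 * 1000 = 20800
  log10(20800) = 4.31806
  STL = 20 * 4.31806 - 47 = 86.3612 - 47 = 39.4 dB

39.4 dB


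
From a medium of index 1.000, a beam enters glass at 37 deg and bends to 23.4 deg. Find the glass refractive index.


Apply Snell's law: n1 * sin(theta1) = n2 * sin(theta2)
  n2 = n1 * sin(theta1) / sin(theta2)
  sin(37) = 0.601815
  sin(23.4) = 0.397148
  n2 = 1.000 * 0.601815 / 0.397148 = 1.5153

1.5153


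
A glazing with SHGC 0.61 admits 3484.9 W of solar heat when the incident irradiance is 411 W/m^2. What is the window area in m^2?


Rearrange Q = Area * SHGC * Irradiance:
  Area = Q / (SHGC * Irradiance)
  Area = 3484.9 / (0.61 * 411) = 13.9 m^2

13.9 m^2


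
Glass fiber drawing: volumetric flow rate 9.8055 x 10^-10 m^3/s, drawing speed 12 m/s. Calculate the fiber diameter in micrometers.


Cross-sectional area from continuity:
  A = Q / v = 9.8055 x 10^-10 / 12 = 8.17125 x 10^-11 m^2
Diameter from circular cross-section:
  d = sqrt(4A / pi) * 10^6 (m -> um)
  d = sqrt(4 * 8.17125 x 10^-11 / pi) * 10^6 = 10.2 um

10.2 um


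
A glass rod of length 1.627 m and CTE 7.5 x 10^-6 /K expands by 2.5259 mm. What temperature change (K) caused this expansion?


Rearrange dL = alpha * L0 * dT for dT:
  dT = dL / (alpha * L0)
  dL (m) = 2.5259 / 1000 = 0.0025259
  dT = 0.0025259 / ((7.5 x 10^-6) * 1.627) = 207.0 K

207.0 K


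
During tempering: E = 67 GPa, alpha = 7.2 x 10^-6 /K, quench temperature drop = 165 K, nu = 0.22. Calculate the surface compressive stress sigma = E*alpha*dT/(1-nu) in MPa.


Tempering stress: sigma = E * alpha * dT / (1 - nu)
  E (MPa) = 67 * 1000 = 67000
  Numerator = 67000 * (7.2 x 10^-6) * 165 = 79.596
  Denominator = 1 - 0.22 = 0.78
  sigma = 79.596 / 0.78 = 102.0 MPa

102.0 MPa


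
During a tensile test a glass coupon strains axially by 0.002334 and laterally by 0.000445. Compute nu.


Poisson's ratio: nu = lateral strain / axial strain
  nu = 0.000445 / 0.002334 = 0.1907

0.1907


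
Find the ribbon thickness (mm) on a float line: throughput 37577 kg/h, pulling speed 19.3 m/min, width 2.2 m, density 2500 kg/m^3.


Ribbon cross-section from mass balance:
  Volume rate = throughput / density = 37577 / 2500 = 15.0308 m^3/h
  thickness = volume rate / (speed * 60 * width), i.e.
  thickness = throughput / (60 * speed * width * density) * 1000
  thickness = 37577 / (60 * 19.3 * 2.2 * 2500) * 1000 = 5.9 mm

5.9 mm


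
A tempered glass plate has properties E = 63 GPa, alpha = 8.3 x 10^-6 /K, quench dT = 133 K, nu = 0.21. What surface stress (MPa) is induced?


Tempering stress: sigma = E * alpha * dT / (1 - nu)
  E (MPa) = 63 * 1000 = 63000
  Numerator = 63000 * (8.3 x 10^-6) * 133 = 69.5457
  Denominator = 1 - 0.21 = 0.79
  sigma = 69.5457 / 0.79 = 88.0 MPa

88.0 MPa


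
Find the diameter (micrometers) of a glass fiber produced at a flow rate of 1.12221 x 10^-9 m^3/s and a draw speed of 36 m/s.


Cross-sectional area from continuity:
  A = Q / v = 1.12221 x 10^-9 / 36 = 3.11725 x 10^-11 m^2
Diameter from circular cross-section:
  d = sqrt(4A / pi) * 10^6 (m -> um)
  d = sqrt(4 * 3.11725 x 10^-11 / pi) * 10^6 = 6.3 um

6.3 um


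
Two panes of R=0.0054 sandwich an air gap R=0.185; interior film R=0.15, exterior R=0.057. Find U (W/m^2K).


Total thermal resistance (series):
  R_total = R_in + R_glass + R_air + R_glass + R_out
  R_total = 0.15 + 0.0054 + 0.185 + 0.0054 + 0.057 = 0.4028 m^2K/W
U-value = 1 / R_total = 1 / 0.4028 = 2.483 W/m^2K

2.483 W/m^2K


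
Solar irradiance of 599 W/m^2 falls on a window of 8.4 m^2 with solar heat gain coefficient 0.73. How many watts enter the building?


Solar heat gain: Q = Area * SHGC * Irradiance
  Q = 8.4 * 0.73 * 599 = 3673.1 W

3673.1 W


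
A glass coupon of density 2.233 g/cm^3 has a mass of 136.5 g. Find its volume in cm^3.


Rearrange rho = m / V:
  V = m / rho
  V = 136.5 / 2.233 = 61.129 cm^3

61.129 cm^3


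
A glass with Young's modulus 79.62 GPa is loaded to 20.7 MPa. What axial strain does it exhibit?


Rearrange E = sigma / epsilon:
  epsilon = sigma / E
  E (MPa) = 79.62 * 1000 = 79620
  epsilon = 20.7 / 79620 = 0.00026

0.00026


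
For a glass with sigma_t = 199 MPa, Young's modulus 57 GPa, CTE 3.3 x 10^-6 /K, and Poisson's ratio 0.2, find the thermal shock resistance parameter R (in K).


Thermal shock resistance: R = sigma * (1 - nu) / (E * alpha)
  Numerator = 199 * (1 - 0.2) = 159.2
  Denominator = 57 * 1000 * (3.3 x 10^-6) = 0.1881
  R = 159.2 / 0.1881 = 846.4 K

846.4 K


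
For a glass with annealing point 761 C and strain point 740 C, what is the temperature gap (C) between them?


Gap = T_anneal - T_strain:
  gap = 761 - 740 = 21 C

21 C


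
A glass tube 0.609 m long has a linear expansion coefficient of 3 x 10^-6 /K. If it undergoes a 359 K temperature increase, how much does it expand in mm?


Thermal expansion formula: dL = alpha * L0 * dT
  dL = (3 x 10^-6) * 0.609 * 359 = 0.00065589 m
Convert to mm: 0.00065589 * 1000 = 0.6559 mm

0.6559 mm


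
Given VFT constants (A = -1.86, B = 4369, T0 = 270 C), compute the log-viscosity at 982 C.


VFT equation: log(eta) = A + B / (T - T0)
  T - T0 = 982 - 270 = 712
  B / (T - T0) = 4369 / 712 = 6.136
  log(eta) = -1.86 + 6.136 = 4.276

4.276


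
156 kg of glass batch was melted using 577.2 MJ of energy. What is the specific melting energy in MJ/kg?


Rearrange E = m * s for s:
  s = E / m
  s = 577.2 / 156 = 3.7 MJ/kg

3.7 MJ/kg


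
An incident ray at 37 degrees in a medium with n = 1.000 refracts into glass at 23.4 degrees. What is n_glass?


Apply Snell's law: n1 * sin(theta1) = n2 * sin(theta2)
  n2 = n1 * sin(theta1) / sin(theta2)
  sin(37) = 0.601815
  sin(23.4) = 0.397148
  n2 = 1.000 * 0.601815 / 0.397148 = 1.5153

1.5153


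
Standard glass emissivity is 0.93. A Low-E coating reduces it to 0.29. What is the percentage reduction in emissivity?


Percentage reduction = (1 - coated/uncoated) * 100
  Ratio = 0.29 / 0.93 = 0.3118
  Reduction = (1 - 0.3118) * 100 = 68.8%

68.8%


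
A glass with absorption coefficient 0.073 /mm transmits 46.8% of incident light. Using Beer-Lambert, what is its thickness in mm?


Rearrange T = exp(-alpha * thickness):
  thickness = -ln(T) / alpha
  T = 46.8/100 = 0.468
  ln(T) = -0.75929
  -ln(T) = 0.75929
  thickness = 0.75929 / 0.073 = 10.4 mm

10.4 mm


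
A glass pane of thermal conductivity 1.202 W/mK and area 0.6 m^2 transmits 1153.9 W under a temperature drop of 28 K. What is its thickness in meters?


Fourier's law: t = k * A * dT / Q
  t = 1.202 * 0.6 * 28 / 1153.9
  t = 20.1936 / 1153.9 = 0.0175 m

0.0175 m


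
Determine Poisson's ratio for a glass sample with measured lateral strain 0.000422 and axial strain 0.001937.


Poisson's ratio: nu = lateral strain / axial strain
  nu = 0.000422 / 0.001937 = 0.2179

0.2179


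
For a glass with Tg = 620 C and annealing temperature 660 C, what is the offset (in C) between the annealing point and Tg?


Offset = T_anneal - Tg:
  offset = 660 - 620 = 40 C

40 C


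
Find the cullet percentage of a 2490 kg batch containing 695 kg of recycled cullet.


Cullet ratio = (cullet mass / total batch mass) * 100
  Ratio = 695 / 2490 * 100 = 27.91%

27.91%


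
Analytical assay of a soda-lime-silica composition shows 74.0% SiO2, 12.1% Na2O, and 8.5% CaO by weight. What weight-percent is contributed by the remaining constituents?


Sum the three major oxides:
  SiO2 + Na2O + CaO = 74.0 + 12.1 + 8.5 = 94.6%
Subtract from 100%:
  Others = 100 - 94.6 = 5.4%

5.4%


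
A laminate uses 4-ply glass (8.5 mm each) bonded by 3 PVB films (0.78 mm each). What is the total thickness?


Total thickness = glass contribution + PVB contribution
  Glass: 4 * 8.5 = 34.0 mm
  PVB: 3 * 0.78 = 2.34 mm
  Total = 34.0 + 2.34 = 36.34 mm

36.34 mm


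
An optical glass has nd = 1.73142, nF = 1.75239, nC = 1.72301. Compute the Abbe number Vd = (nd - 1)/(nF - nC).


Abbe number formula: Vd = (nd - 1) / (nF - nC)
  nd - 1 = 1.73142 - 1 = 0.73142
  nF - nC = 1.75239 - 1.72301 = 0.02938
  Vd = 0.73142 / 0.02938 = 24.9

24.9


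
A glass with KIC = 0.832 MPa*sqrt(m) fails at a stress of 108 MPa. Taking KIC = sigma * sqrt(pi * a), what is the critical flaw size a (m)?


Rearrange KIC = sigma * sqrt(pi * a):
  sqrt(pi * a) = KIC / sigma
  sqrt(pi * a) = 0.832 / 108 = 0.007704
  a = (KIC / sigma)^2 / pi
  a = 0.007704^2 / pi = 0.0000189 m

0.0000189 m


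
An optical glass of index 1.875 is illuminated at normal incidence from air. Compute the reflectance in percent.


Fresnel reflectance at normal incidence:
  R = ((n - 1)/(n + 1))^2
  (n - 1)/(n + 1) = (1.875 - 1)/(1.875 + 1) = 0.304348
  R = 0.304348^2 = 0.0926277
  R(%) = 0.0926277 * 100 = 9.263%

9.263%


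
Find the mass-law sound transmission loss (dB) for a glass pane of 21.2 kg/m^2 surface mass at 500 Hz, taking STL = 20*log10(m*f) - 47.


Mass law: STL = 20 * log10(m * f) - 47
  m * f = 21.2 * 500 = 10600
  log10(10600) = 4.02531
  STL = 20 * 4.02531 - 47 = 80.5062 - 47 = 33.5 dB

33.5 dB


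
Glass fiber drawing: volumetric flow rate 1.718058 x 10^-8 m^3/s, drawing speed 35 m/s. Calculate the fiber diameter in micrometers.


Cross-sectional area from continuity:
  A = Q / v = 1.718058 x 10^-8 / 35 = 4.908737 x 10^-10 m^2
Diameter from circular cross-section:
  d = sqrt(4A / pi) * 10^6 (m -> um)
  d = sqrt(4 * 4.908737 x 10^-10 / pi) * 10^6 = 25.0 um

25.0 um


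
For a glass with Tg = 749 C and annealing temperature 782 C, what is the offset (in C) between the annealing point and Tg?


Offset = T_anneal - Tg:
  offset = 782 - 749 = 33 C

33 C


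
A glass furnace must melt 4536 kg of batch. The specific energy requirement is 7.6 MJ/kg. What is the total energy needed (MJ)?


Total energy = mass * specific energy
  E = 4536 * 7.6 = 34473.6 MJ

34473.6 MJ


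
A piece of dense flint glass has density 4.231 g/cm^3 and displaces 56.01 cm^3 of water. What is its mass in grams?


Rearrange rho = m / V:
  m = rho * V
  m = 4.231 * 56.01 = 236.978 g

236.978 g


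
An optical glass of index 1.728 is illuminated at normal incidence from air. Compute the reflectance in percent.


Fresnel reflectance at normal incidence:
  R = ((n - 1)/(n + 1))^2
  (n - 1)/(n + 1) = (1.728 - 1)/(1.728 + 1) = 0.266862
  R = 0.266862^2 = 0.0712153
  R(%) = 0.0712153 * 100 = 7.122%

7.122%


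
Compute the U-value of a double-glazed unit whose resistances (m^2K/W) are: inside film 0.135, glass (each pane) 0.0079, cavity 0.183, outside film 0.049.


Total thermal resistance (series):
  R_total = R_in + R_glass + R_air + R_glass + R_out
  R_total = 0.135 + 0.0079 + 0.183 + 0.0079 + 0.049 = 0.3828 m^2K/W
U-value = 1 / R_total = 1 / 0.3828 = 2.612 W/m^2K

2.612 W/m^2K


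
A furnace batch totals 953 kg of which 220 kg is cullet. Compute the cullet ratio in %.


Cullet ratio = (cullet mass / total batch mass) * 100
  Ratio = 220 / 953 * 100 = 23.08%

23.08%


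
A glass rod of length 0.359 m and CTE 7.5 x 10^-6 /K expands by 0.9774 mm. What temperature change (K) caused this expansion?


Rearrange dL = alpha * L0 * dT for dT:
  dT = dL / (alpha * L0)
  dL (m) = 0.9774 / 1000 = 0.0009774
  dT = 0.0009774 / ((7.5 x 10^-6) * 0.359) = 363.0 K

363.0 K


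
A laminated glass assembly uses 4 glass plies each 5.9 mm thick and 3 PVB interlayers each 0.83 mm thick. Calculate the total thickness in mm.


Total thickness = glass contribution + PVB contribution
  Glass: 4 * 5.9 = 23.6 mm
  PVB: 3 * 0.83 = 2.49 mm
  Total = 23.6 + 2.49 = 26.09 mm

26.09 mm


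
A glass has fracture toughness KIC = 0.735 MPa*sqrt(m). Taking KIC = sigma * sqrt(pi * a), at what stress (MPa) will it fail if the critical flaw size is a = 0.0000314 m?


Rearrange KIC = sigma * sqrt(pi * a):
  sigma = KIC / sqrt(pi * a)
  sqrt(pi * 0.0000314) = 0.009932
  sigma = 0.735 / 0.009932 = 74.0 MPa

74.0 MPa


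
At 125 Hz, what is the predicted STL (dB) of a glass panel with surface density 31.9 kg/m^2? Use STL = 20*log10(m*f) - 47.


Mass law: STL = 20 * log10(m * f) - 47
  m * f = 31.9 * 125 = 3987.5
  log10(3987.5) = 3.6007
  STL = 20 * 3.6007 - 47 = 72.014 - 47 = 25.0 dB

25.0 dB


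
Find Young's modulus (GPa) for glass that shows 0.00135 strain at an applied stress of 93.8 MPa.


Young's modulus: E = stress / strain
  E = 93.8 MPa / 0.00135 = 69481.48 MPa
Convert to GPa: 69481.48 / 1000 = 69.48 GPa

69.48 GPa


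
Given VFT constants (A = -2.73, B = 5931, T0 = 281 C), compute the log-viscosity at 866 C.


VFT equation: log(eta) = A + B / (T - T0)
  T - T0 = 866 - 281 = 585
  B / (T - T0) = 5931 / 585 = 10.138
  log(eta) = -2.73 + 10.138 = 7.408

7.408


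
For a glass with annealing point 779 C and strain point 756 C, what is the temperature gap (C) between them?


Gap = T_anneal - T_strain:
  gap = 779 - 756 = 23 C

23 C


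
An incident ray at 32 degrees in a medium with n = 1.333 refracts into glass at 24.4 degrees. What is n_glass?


Apply Snell's law: n1 * sin(theta1) = n2 * sin(theta2)
  n2 = n1 * sin(theta1) / sin(theta2)
  sin(32) = 0.529919
  sin(24.4) = 0.413104
  n2 = 1.333 * 0.529919 / 0.413104 = 1.7099

1.7099


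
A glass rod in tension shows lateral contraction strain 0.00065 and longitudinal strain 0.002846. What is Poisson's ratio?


Poisson's ratio: nu = lateral strain / axial strain
  nu = 0.00065 / 0.002846 = 0.2284

0.2284


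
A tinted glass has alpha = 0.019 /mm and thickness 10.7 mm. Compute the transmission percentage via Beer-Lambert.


Beer-Lambert law: T = exp(-alpha * thickness)
  exponent = -0.019 * 10.7 = -0.2033
  T = exp(-0.2033) = 0.816
  Percentage = 0.816 * 100 = 81.6%

81.6%


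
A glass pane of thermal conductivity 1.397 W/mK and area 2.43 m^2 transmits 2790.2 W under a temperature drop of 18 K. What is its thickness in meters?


Fourier's law: t = k * A * dT / Q
  t = 1.397 * 2.43 * 18 / 2790.2
  t = 61.10478 / 2790.2 = 0.0219 m

0.0219 m


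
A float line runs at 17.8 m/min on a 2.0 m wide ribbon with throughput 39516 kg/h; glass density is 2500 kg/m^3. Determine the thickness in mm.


Ribbon cross-section from mass balance:
  Volume rate = throughput / density = 39516 / 2500 = 15.8064 m^3/h
  thickness = volume rate / (speed * 60 * width), i.e.
  thickness = throughput / (60 * speed * width * density) * 1000
  thickness = 39516 / (60 * 17.8 * 2.0 * 2500) * 1000 = 7.4 mm

7.4 mm


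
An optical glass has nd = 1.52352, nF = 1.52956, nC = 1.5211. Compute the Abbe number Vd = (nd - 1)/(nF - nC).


Abbe number formula: Vd = (nd - 1) / (nF - nC)
  nd - 1 = 1.52352 - 1 = 0.52352
  nF - nC = 1.52956 - 1.5211 = 0.00846
  Vd = 0.52352 / 0.00846 = 61.88

61.88


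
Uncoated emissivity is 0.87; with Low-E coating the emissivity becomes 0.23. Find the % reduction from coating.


Percentage reduction = (1 - coated/uncoated) * 100
  Ratio = 0.23 / 0.87 = 0.2644
  Reduction = (1 - 0.2644) * 100 = 73.6%

73.6%


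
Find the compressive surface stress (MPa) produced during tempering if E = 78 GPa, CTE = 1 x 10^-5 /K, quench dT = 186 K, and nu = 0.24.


Tempering stress: sigma = E * alpha * dT / (1 - nu)
  E (MPa) = 78 * 1000 = 78000
  Numerator = 78000 * (1 x 10^-5) * 186 = 145.08
  Denominator = 1 - 0.24 = 0.76
  sigma = 145.08 / 0.76 = 190.9 MPa

190.9 MPa


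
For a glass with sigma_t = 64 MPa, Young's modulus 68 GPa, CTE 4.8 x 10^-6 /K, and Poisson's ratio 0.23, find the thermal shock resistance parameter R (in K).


Thermal shock resistance: R = sigma * (1 - nu) / (E * alpha)
  Numerator = 64 * (1 - 0.23) = 49.28
  Denominator = 68 * 1000 * (4.8 x 10^-6) = 0.3264
  R = 49.28 / 0.3264 = 151.0 K

151.0 K


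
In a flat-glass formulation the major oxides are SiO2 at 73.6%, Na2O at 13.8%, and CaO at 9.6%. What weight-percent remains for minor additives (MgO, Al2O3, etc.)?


Sum the three major oxides:
  SiO2 + Na2O + CaO = 73.6 + 13.8 + 9.6 = 97.0%
Subtract from 100%:
  Others = 100 - 97.0 = 3.0%

3.0%


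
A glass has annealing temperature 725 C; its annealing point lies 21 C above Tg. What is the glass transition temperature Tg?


Rearrange T_anneal = Tg + offset for Tg:
  Tg = T_anneal - offset = 725 - 21 = 704 C

704 C


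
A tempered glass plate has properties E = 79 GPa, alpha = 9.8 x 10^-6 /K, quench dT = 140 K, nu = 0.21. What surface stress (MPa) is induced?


Tempering stress: sigma = E * alpha * dT / (1 - nu)
  E (MPa) = 79 * 1000 = 79000
  Numerator = 79000 * (9.8 x 10^-6) * 140 = 108.388
  Denominator = 1 - 0.21 = 0.79
  sigma = 108.388 / 0.79 = 137.2 MPa

137.2 MPa


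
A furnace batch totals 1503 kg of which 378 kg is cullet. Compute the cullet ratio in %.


Cullet ratio = (cullet mass / total batch mass) * 100
  Ratio = 378 / 1503 * 100 = 25.15%

25.15%


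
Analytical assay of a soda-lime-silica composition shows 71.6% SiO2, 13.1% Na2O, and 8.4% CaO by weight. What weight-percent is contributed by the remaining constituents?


Sum the three major oxides:
  SiO2 + Na2O + CaO = 71.6 + 13.1 + 8.4 = 93.1%
Subtract from 100%:
  Others = 100 - 93.1 = 6.9%

6.9%


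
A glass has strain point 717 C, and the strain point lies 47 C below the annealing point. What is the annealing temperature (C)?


T_anneal = T_strain + gap:
  T_anneal = 717 + 47 = 764 C

764 C


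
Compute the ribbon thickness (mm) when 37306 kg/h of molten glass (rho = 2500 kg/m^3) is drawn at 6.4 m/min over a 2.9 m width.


Ribbon cross-section from mass balance:
  Volume rate = throughput / density = 37306 / 2500 = 14.9224 m^3/h
  thickness = volume rate / (speed * 60 * width), i.e.
  thickness = throughput / (60 * speed * width * density) * 1000
  thickness = 37306 / (60 * 6.4 * 2.9 * 2500) * 1000 = 13.4 mm

13.4 mm


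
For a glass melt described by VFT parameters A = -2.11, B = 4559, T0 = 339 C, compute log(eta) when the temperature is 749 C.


VFT equation: log(eta) = A + B / (T - T0)
  T - T0 = 749 - 339 = 410
  B / (T - T0) = 4559 / 410 = 11.12
  log(eta) = -2.11 + 11.12 = 9.01

9.01


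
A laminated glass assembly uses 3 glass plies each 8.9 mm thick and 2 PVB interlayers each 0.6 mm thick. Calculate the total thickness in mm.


Total thickness = glass contribution + PVB contribution
  Glass: 3 * 8.9 = 26.7 mm
  PVB: 2 * 0.6 = 1.2 mm
  Total = 26.7 + 1.2 = 27.9 mm

27.9 mm


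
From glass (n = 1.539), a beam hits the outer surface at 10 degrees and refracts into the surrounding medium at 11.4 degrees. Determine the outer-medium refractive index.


Apply Snell's law: n1 * sin(theta1) = n2 * sin(theta2)
  n2 = n1 * sin(theta1) / sin(theta2)
  sin(10) = 0.173648
  sin(11.4) = 0.197657
  n2 = 1.539 * 0.173648 / 0.197657 = 1.3521

1.3521


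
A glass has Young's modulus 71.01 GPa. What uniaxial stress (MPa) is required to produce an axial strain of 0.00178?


Rearrange E = sigma / epsilon:
  sigma = E * epsilon
  E (MPa) = 71.01 * 1000 = 71010
  sigma = 71010 * 0.00178 = 126.4 MPa

126.4 MPa


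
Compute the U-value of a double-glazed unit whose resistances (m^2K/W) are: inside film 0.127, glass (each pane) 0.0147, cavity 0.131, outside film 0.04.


Total thermal resistance (series):
  R_total = R_in + R_glass + R_air + R_glass + R_out
  R_total = 0.127 + 0.0147 + 0.131 + 0.0147 + 0.04 = 0.3274 m^2K/W
U-value = 1 / R_total = 1 / 0.3274 = 3.054 W/m^2K

3.054 W/m^2K


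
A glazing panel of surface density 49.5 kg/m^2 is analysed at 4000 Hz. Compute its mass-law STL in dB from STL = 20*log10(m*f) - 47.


Mass law: STL = 20 * log10(m * f) - 47
  m * f = 49.5 * 4000 = 198000
  log10(198000) = 5.29667
  STL = 20 * 5.29667 - 47 = 105.9334 - 47 = 58.9 dB

58.9 dB


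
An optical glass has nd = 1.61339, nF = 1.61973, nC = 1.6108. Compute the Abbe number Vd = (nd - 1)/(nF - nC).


Abbe number formula: Vd = (nd - 1) / (nF - nC)
  nd - 1 = 1.61339 - 1 = 0.61339
  nF - nC = 1.61973 - 1.6108 = 0.00893
  Vd = 0.61339 / 0.00893 = 68.69

68.69


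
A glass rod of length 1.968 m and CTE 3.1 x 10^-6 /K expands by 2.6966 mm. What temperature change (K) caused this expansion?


Rearrange dL = alpha * L0 * dT for dT:
  dT = dL / (alpha * L0)
  dL (m) = 2.6966 / 1000 = 0.0026966
  dT = 0.0026966 / ((3.1 x 10^-6) * 1.968) = 442.0 K

442.0 K


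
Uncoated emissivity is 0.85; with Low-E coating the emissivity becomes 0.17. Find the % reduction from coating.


Percentage reduction = (1 - coated/uncoated) * 100
  Ratio = 0.17 / 0.85 = 0.2
  Reduction = (1 - 0.2) * 100 = 80.0%

80.0%


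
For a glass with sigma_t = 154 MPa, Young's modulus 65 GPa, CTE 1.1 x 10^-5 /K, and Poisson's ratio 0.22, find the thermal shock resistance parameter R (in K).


Thermal shock resistance: R = sigma * (1 - nu) / (E * alpha)
  Numerator = 154 * (1 - 0.22) = 120.12
  Denominator = 65 * 1000 * (1.1 x 10^-5) = 0.715
  R = 120.12 / 0.715 = 168.0 K

168.0 K


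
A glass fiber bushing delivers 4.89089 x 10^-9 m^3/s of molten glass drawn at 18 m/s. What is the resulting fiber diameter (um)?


Cross-sectional area from continuity:
  A = Q / v = 4.89089 x 10^-9 / 18 = 2.717161 x 10^-10 m^2
Diameter from circular cross-section:
  d = sqrt(4A / pi) * 10^6 (m -> um)
  d = sqrt(4 * 2.717161 x 10^-10 / pi) * 10^6 = 18.6 um

18.6 um


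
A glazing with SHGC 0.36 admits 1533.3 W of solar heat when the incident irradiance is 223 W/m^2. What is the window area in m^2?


Rearrange Q = Area * SHGC * Irradiance:
  Area = Q / (SHGC * Irradiance)
  Area = 1533.3 / (0.36 * 223) = 19.1 m^2

19.1 m^2


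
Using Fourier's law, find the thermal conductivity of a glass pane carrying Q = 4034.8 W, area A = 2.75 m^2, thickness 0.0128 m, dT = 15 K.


Fourier's law rearranged: k = Q * t / (A * dT)
  Numerator = 4034.8 * 0.0128 = 51.64544
  Denominator = 2.75 * 15 = 41.25
  k = 51.64544 / 41.25 = 1.252 W/mK

1.252 W/mK


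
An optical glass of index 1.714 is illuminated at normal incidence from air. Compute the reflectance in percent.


Fresnel reflectance at normal incidence:
  R = ((n - 1)/(n + 1))^2
  (n - 1)/(n + 1) = (1.714 - 1)/(1.714 + 1) = 0.26308
  R = 0.26308^2 = 0.0692111
  R(%) = 0.0692111 * 100 = 6.921%

6.921%


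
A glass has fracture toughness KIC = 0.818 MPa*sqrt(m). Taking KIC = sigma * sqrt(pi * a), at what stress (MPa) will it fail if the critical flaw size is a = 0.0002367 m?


Rearrange KIC = sigma * sqrt(pi * a):
  sigma = KIC / sqrt(pi * a)
  sqrt(pi * 0.0002367) = 0.027269
  sigma = 0.818 / 0.027269 = 30.0 MPa

30.0 MPa


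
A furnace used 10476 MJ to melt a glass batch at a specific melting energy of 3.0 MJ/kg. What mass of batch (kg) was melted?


Rearrange E = m * s for m:
  m = E / s
  m = 10476 / 3.0 = 3492.0 kg

3492.0 kg


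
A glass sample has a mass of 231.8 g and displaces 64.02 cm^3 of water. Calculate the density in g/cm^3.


Use the definition of density:
  rho = mass / volume
  rho = 231.8 / 64.02 = 3.621 g/cm^3

3.621 g/cm^3


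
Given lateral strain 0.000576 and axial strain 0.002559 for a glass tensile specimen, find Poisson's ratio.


Poisson's ratio: nu = lateral strain / axial strain
  nu = 0.000576 / 0.002559 = 0.2251

0.2251


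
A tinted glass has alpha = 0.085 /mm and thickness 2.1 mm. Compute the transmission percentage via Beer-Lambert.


Beer-Lambert law: T = exp(-alpha * thickness)
  exponent = -0.085 * 2.1 = -0.1785
  T = exp(-0.1785) = 0.8365
  Percentage = 0.8365 * 100 = 83.65%

83.65%


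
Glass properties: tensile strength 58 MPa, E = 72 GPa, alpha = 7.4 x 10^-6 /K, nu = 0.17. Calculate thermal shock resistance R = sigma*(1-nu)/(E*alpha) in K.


Thermal shock resistance: R = sigma * (1 - nu) / (E * alpha)
  Numerator = 58 * (1 - 0.17) = 48.14
  Denominator = 72 * 1000 * (7.4 x 10^-6) = 0.5328
  R = 48.14 / 0.5328 = 90.4 K

90.4 K


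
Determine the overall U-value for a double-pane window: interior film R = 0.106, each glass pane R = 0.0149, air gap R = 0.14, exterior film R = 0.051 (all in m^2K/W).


Total thermal resistance (series):
  R_total = R_in + R_glass + R_air + R_glass + R_out
  R_total = 0.106 + 0.0149 + 0.14 + 0.0149 + 0.051 = 0.3268 m^2K/W
U-value = 1 / R_total = 1 / 0.3268 = 3.06 W/m^2K

3.06 W/m^2K


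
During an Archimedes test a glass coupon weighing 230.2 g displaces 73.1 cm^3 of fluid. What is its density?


Use the definition of density:
  rho = mass / volume
  rho = 230.2 / 73.1 = 3.149 g/cm^3

3.149 g/cm^3


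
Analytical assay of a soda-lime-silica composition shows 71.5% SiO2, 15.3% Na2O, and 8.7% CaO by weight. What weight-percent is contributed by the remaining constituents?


Sum the three major oxides:
  SiO2 + Na2O + CaO = 71.5 + 15.3 + 8.7 = 95.5%
Subtract from 100%:
  Others = 100 - 95.5 = 4.5%

4.5%


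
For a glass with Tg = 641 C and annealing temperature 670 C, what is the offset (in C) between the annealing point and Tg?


Offset = T_anneal - Tg:
  offset = 670 - 641 = 29 C

29 C


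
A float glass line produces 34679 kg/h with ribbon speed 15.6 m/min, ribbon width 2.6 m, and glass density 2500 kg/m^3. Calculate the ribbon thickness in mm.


Ribbon cross-section from mass balance:
  Volume rate = throughput / density = 34679 / 2500 = 13.8716 m^3/h
  thickness = volume rate / (speed * 60 * width), i.e.
  thickness = throughput / (60 * speed * width * density) * 1000
  thickness = 34679 / (60 * 15.6 * 2.6 * 2500) * 1000 = 5.7 mm

5.7 mm


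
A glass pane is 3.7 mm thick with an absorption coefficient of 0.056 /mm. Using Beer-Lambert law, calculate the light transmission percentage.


Beer-Lambert law: T = exp(-alpha * thickness)
  exponent = -0.056 * 3.7 = -0.2072
  T = exp(-0.2072) = 0.8129
  Percentage = 0.8129 * 100 = 81.29%

81.29%


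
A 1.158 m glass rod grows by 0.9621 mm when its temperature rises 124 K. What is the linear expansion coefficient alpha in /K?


Rearrange dL = alpha * L0 * dT for alpha:
  alpha = dL / (L0 * dT)
  alpha = (0.9621 / 1000) / (1.158 * 124) = 0.0000067 /K = 6.7 x 10^-6 /K

6.7 x 10^-6 /K


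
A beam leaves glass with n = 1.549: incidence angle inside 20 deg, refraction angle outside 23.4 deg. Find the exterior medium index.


Apply Snell's law: n1 * sin(theta1) = n2 * sin(theta2)
  n2 = n1 * sin(theta1) / sin(theta2)
  sin(20) = 0.34202
  sin(23.4) = 0.397148
  n2 = 1.549 * 0.34202 / 0.397148 = 1.334

1.334


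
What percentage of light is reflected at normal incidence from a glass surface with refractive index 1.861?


Fresnel reflectance at normal incidence:
  R = ((n - 1)/(n + 1))^2
  (n - 1)/(n + 1) = (1.861 - 1)/(1.861 + 1) = 0.300944
  R = 0.300944^2 = 0.0905673
  R(%) = 0.0905673 * 100 = 9.057%

9.057%


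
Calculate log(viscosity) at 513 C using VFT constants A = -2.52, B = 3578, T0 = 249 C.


VFT equation: log(eta) = A + B / (T - T0)
  T - T0 = 513 - 249 = 264
  B / (T - T0) = 3578 / 264 = 13.553
  log(eta) = -2.52 + 13.553 = 11.033

11.033


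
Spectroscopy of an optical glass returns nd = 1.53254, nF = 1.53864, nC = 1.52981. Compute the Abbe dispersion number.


Abbe number formula: Vd = (nd - 1) / (nF - nC)
  nd - 1 = 1.53254 - 1 = 0.53254
  nF - nC = 1.53864 - 1.52981 = 0.00883
  Vd = 0.53254 / 0.00883 = 60.31

60.31


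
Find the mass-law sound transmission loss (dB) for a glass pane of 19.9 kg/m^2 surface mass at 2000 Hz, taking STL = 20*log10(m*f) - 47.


Mass law: STL = 20 * log10(m * f) - 47
  m * f = 19.9 * 2000 = 39800
  log10(39800) = 4.59988
  STL = 20 * 4.59988 - 47 = 91.9976 - 47 = 45.0 dB

45.0 dB


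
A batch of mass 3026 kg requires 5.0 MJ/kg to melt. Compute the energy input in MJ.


Total energy = mass * specific energy
  E = 3026 * 5.0 = 15130 MJ

15130 MJ


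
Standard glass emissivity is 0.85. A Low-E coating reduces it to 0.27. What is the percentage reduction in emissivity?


Percentage reduction = (1 - coated/uncoated) * 100
  Ratio = 0.27 / 0.85 = 0.3176
  Reduction = (1 - 0.3176) * 100 = 68.2%

68.2%


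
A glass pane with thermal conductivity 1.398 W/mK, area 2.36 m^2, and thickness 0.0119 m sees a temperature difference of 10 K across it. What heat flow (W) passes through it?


Fourier's law: Q = k * A * dT / t
  Q = 1.398 * 2.36 * 10 / 0.0119
  Q = 32.9928 / 0.0119 = 2772.5 W

2772.5 W


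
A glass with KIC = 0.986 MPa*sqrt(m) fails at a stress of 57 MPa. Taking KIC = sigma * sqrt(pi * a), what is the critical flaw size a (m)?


Rearrange KIC = sigma * sqrt(pi * a):
  sqrt(pi * a) = KIC / sigma
  sqrt(pi * a) = 0.986 / 57 = 0.017298
  a = (KIC / sigma)^2 / pi
  a = 0.017298^2 / pi = 0.0000952 m

0.0000952 m


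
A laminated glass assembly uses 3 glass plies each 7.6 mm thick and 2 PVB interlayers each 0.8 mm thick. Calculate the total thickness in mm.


Total thickness = glass contribution + PVB contribution
  Glass: 3 * 7.6 = 22.8 mm
  PVB: 2 * 0.8 = 1.6 mm
  Total = 22.8 + 1.6 = 24.4 mm

24.4 mm


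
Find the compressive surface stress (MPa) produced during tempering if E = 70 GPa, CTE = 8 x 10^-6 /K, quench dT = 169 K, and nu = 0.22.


Tempering stress: sigma = E * alpha * dT / (1 - nu)
  E (MPa) = 70 * 1000 = 70000
  Numerator = 70000 * (8 x 10^-6) * 169 = 94.64
  Denominator = 1 - 0.22 = 0.78
  sigma = 94.64 / 0.78 = 121.3 MPa

121.3 MPa


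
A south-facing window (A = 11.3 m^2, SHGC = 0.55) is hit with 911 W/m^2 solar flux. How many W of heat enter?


Solar heat gain: Q = Area * SHGC * Irradiance
  Q = 11.3 * 0.55 * 911 = 5661.9 W

5661.9 W


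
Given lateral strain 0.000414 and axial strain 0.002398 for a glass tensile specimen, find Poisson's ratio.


Poisson's ratio: nu = lateral strain / axial strain
  nu = 0.000414 / 0.002398 = 0.1726

0.1726


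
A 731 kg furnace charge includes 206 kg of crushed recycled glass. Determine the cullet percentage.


Cullet ratio = (cullet mass / total batch mass) * 100
  Ratio = 206 / 731 * 100 = 28.18%

28.18%


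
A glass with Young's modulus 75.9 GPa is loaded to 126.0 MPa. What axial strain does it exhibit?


Rearrange E = sigma / epsilon:
  epsilon = sigma / E
  E (MPa) = 75.9 * 1000 = 75900
  epsilon = 126.0 / 75900 = 0.00166

0.00166


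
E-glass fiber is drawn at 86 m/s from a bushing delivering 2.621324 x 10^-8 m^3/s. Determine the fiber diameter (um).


Cross-sectional area from continuity:
  A = Q / v = 2.621324 x 10^-8 / 86 = 3.048051 x 10^-10 m^2
Diameter from circular cross-section:
  d = sqrt(4A / pi) * 10^6 (m -> um)
  d = sqrt(4 * 3.048051 x 10^-10 / pi) * 10^6 = 19.7 um

19.7 um


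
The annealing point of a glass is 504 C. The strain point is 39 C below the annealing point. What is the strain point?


Strain point = annealing point - difference:
  T_strain = 504 - 39 = 465 C

465 C


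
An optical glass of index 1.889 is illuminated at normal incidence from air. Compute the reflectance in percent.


Fresnel reflectance at normal incidence:
  R = ((n - 1)/(n + 1))^2
  (n - 1)/(n + 1) = (1.889 - 1)/(1.889 + 1) = 0.307719
  R = 0.307719^2 = 0.094691
  R(%) = 0.094691 * 100 = 9.469%

9.469%


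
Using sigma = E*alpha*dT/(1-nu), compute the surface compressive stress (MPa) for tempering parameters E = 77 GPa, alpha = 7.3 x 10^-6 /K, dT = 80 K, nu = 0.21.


Tempering stress: sigma = E * alpha * dT / (1 - nu)
  E (MPa) = 77 * 1000 = 77000
  Numerator = 77000 * (7.3 x 10^-6) * 80 = 44.968
  Denominator = 1 - 0.21 = 0.79
  sigma = 44.968 / 0.79 = 56.9 MPa

56.9 MPa


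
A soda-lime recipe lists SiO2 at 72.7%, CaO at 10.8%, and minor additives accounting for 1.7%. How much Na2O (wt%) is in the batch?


Pieces sum to 100%:
  Na2O = 100 - (SiO2 + CaO + others)
  Na2O = 100 - (72.7 + 10.8 + 1.7) = 14.8%

14.8%


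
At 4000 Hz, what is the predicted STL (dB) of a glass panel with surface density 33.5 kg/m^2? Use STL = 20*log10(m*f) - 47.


Mass law: STL = 20 * log10(m * f) - 47
  m * f = 33.5 * 4000 = 134000
  log10(134000) = 5.1271
  STL = 20 * 5.1271 - 47 = 102.542 - 47 = 55.5 dB

55.5 dB


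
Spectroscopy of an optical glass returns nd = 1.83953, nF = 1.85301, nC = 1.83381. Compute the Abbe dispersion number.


Abbe number formula: Vd = (nd - 1) / (nF - nC)
  nd - 1 = 1.83953 - 1 = 0.83953
  nF - nC = 1.85301 - 1.83381 = 0.0192
  Vd = 0.83953 / 0.0192 = 43.73

43.73


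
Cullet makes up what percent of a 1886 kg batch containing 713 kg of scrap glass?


Cullet ratio = (cullet mass / total batch mass) * 100
  Ratio = 713 / 1886 * 100 = 37.8%

37.8%


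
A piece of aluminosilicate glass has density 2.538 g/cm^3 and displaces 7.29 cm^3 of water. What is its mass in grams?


Rearrange rho = m / V:
  m = rho * V
  m = 2.538 * 7.29 = 18.502 g

18.502 g


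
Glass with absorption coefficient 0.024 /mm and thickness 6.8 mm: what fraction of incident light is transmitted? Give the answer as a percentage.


Beer-Lambert law: T = exp(-alpha * thickness)
  exponent = -0.024 * 6.8 = -0.1632
  T = exp(-0.1632) = 0.8494
  Percentage = 0.8494 * 100 = 84.94%

84.94%


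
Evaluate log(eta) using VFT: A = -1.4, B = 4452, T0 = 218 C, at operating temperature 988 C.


VFT equation: log(eta) = A + B / (T - T0)
  T - T0 = 988 - 218 = 770
  B / (T - T0) = 4452 / 770 = 5.782
  log(eta) = -1.4 + 5.782 = 4.382

4.382


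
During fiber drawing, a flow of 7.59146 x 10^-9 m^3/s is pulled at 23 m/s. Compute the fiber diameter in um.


Cross-sectional area from continuity:
  A = Q / v = 7.59146 x 10^-9 / 23 = 3.300635 x 10^-10 m^2
Diameter from circular cross-section:
  d = sqrt(4A / pi) * 10^6 (m -> um)
  d = sqrt(4 * 3.300635 x 10^-10 / pi) * 10^6 = 20.5 um

20.5 um


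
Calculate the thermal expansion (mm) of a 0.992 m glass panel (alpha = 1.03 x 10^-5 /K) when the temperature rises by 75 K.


Thermal expansion formula: dL = alpha * L0 * dT
  dL = (1.03 x 10^-5) * 0.992 * 75 = 0.00076632 m
Convert to mm: 0.00076632 * 1000 = 0.7663 mm

0.7663 mm


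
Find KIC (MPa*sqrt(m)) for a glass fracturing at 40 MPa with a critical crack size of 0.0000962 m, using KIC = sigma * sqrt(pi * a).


Fracture toughness: KIC = sigma * sqrt(pi * a)
  pi * a = pi * 0.0000962 = 0.000302221
  sqrt(pi * a) = 0.017385
  KIC = 40 * 0.017385 = 0.695 MPa*sqrt(m)

0.695 MPa*sqrt(m)


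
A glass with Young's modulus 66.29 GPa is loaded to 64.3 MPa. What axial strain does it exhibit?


Rearrange E = sigma / epsilon:
  epsilon = sigma / E
  E (MPa) = 66.29 * 1000 = 66290
  epsilon = 64.3 / 66290 = 0.00097

0.00097


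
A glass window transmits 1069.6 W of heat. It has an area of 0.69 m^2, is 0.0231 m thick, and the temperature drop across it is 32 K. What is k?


Fourier's law rearranged: k = Q * t / (A * dT)
  Numerator = 1069.6 * 0.0231 = 24.70776
  Denominator = 0.69 * 32 = 22.08
  k = 24.70776 / 22.08 = 1.119 W/mK

1.119 W/mK


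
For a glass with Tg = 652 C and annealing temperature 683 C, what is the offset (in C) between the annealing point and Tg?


Offset = T_anneal - Tg:
  offset = 683 - 652 = 31 C

31 C


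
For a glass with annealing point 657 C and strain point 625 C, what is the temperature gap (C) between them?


Gap = T_anneal - T_strain:
  gap = 657 - 625 = 32 C

32 C


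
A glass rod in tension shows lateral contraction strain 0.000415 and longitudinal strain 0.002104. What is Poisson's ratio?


Poisson's ratio: nu = lateral strain / axial strain
  nu = 0.000415 / 0.002104 = 0.1972

0.1972


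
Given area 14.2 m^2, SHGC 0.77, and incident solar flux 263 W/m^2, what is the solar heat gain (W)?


Solar heat gain: Q = Area * SHGC * Irradiance
  Q = 14.2 * 0.77 * 263 = 2875.6 W

2875.6 W


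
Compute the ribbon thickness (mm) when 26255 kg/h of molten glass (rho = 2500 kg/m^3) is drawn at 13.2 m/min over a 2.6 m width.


Ribbon cross-section from mass balance:
  Volume rate = throughput / density = 26255 / 2500 = 10.502 m^3/h
  thickness = volume rate / (speed * 60 * width), i.e.
  thickness = throughput / (60 * speed * width * density) * 1000
  thickness = 26255 / (60 * 13.2 * 2.6 * 2500) * 1000 = 5.1 mm

5.1 mm


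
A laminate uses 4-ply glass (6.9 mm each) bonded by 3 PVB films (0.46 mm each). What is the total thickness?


Total thickness = glass contribution + PVB contribution
  Glass: 4 * 6.9 = 27.6 mm
  PVB: 3 * 0.46 = 1.38 mm
  Total = 27.6 + 1.38 = 28.98 mm

28.98 mm


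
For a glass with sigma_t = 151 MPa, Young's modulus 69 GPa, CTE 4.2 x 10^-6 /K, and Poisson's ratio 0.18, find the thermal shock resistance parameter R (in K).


Thermal shock resistance: R = sigma * (1 - nu) / (E * alpha)
  Numerator = 151 * (1 - 0.18) = 123.82
  Denominator = 69 * 1000 * (4.2 x 10^-6) = 0.2898
  R = 123.82 / 0.2898 = 427.3 K

427.3 K
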